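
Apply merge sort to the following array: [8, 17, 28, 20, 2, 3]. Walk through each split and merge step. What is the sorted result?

Merge sort trace:

Split: [8, 17, 28, 20, 2, 3] -> [8, 17, 28] and [20, 2, 3]
  Split: [8, 17, 28] -> [8] and [17, 28]
    Split: [17, 28] -> [17] and [28]
    Merge: [17] + [28] -> [17, 28]
  Merge: [8] + [17, 28] -> [8, 17, 28]
  Split: [20, 2, 3] -> [20] and [2, 3]
    Split: [2, 3] -> [2] and [3]
    Merge: [2] + [3] -> [2, 3]
  Merge: [20] + [2, 3] -> [2, 3, 20]
Merge: [8, 17, 28] + [2, 3, 20] -> [2, 3, 8, 17, 20, 28]

Final sorted array: [2, 3, 8, 17, 20, 28]

The merge sort proceeds by recursively splitting the array and merging sorted halves.
After all merges, the sorted array is [2, 3, 8, 17, 20, 28].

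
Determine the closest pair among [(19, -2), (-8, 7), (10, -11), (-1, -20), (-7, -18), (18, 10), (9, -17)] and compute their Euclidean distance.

Computing all pairwise distances among 7 points:

d((19, -2), (-8, 7)) = 28.4605
d((19, -2), (10, -11)) = 12.7279
d((19, -2), (-1, -20)) = 26.9072
d((19, -2), (-7, -18)) = 30.5287
d((19, -2), (18, 10)) = 12.0416
d((19, -2), (9, -17)) = 18.0278
d((-8, 7), (10, -11)) = 25.4558
d((-8, 7), (-1, -20)) = 27.8927
d((-8, 7), (-7, -18)) = 25.02
d((-8, 7), (18, 10)) = 26.1725
d((-8, 7), (9, -17)) = 29.4109
d((10, -11), (-1, -20)) = 14.2127
d((10, -11), (-7, -18)) = 18.3848
d((10, -11), (18, 10)) = 22.4722
d((10, -11), (9, -17)) = 6.0828 <-- minimum
d((-1, -20), (-7, -18)) = 6.3246
d((-1, -20), (18, 10)) = 35.5106
d((-1, -20), (9, -17)) = 10.4403
d((-7, -18), (18, 10)) = 37.5366
d((-7, -18), (9, -17)) = 16.0312
d((18, 10), (9, -17)) = 28.4605

Closest pair: (10, -11) and (9, -17) with distance 6.0828

The closest pair is (10, -11) and (9, -17) with Euclidean distance 6.0828. For 7 points, brute-force pairwise comparison is shown above. For large n, the divide-and-conquer algorithm (sort by x, recurse on halves, check the dividing strip) achieves O(n log n).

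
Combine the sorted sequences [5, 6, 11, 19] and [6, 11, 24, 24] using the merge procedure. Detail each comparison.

Merging process:

Compare 5 vs 6: take 5 from left. Merged: [5]
Compare 6 vs 6: take 6 from left. Merged: [5, 6]
Compare 11 vs 6: take 6 from right. Merged: [5, 6, 6]
Compare 11 vs 11: take 11 from left. Merged: [5, 6, 6, 11]
Compare 19 vs 11: take 11 from right. Merged: [5, 6, 6, 11, 11]
Compare 19 vs 24: take 19 from left. Merged: [5, 6, 6, 11, 11, 19]
Append remaining from right: [24, 24]. Merged: [5, 6, 6, 11, 11, 19, 24, 24]

Final merged array: [5, 6, 6, 11, 11, 19, 24, 24]
Total comparisons: 6

The merged array is [5, 6, 6, 11, 11, 19, 24, 24], requiring 6 comparisons. The merge step runs in O(n) time where n is the total number of elements.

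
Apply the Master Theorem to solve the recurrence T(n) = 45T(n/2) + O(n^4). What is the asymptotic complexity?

Master Theorem for T(n) = 45T(n/2) + O(n^4):

a = 45, b = 2, c = 4
log_b(a) = log_2(45) = 5.4919

Case 1: c = 4 < log_2(45) = 5.4919
T(n) = O(n^(log_2 45))

For T(n) = 45T(n/2) + O(n^4): log_2(45) = 5.4919. This is Case 1 of the Master Theorem (c < log_b(a), work dominated by leaves), giving O(n^(log_2 45)).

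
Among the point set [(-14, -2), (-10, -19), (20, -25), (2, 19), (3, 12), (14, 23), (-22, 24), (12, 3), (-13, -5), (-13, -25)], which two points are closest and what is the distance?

Computing all pairwise distances among 10 points:

d((-14, -2), (-10, -19)) = 17.4642
d((-14, -2), (20, -25)) = 41.0488
d((-14, -2), (2, 19)) = 26.4008
d((-14, -2), (3, 12)) = 22.0227
d((-14, -2), (14, 23)) = 37.5366
d((-14, -2), (-22, 24)) = 27.2029
d((-14, -2), (12, 3)) = 26.4764
d((-14, -2), (-13, -5)) = 3.1623 <-- minimum
d((-14, -2), (-13, -25)) = 23.0217
d((-10, -19), (20, -25)) = 30.5941
d((-10, -19), (2, 19)) = 39.8497
d((-10, -19), (3, 12)) = 33.6155
d((-10, -19), (14, 23)) = 48.3735
d((-10, -19), (-22, 24)) = 44.643
d((-10, -19), (12, 3)) = 31.1127
d((-10, -19), (-13, -5)) = 14.3178
d((-10, -19), (-13, -25)) = 6.7082
d((20, -25), (2, 19)) = 47.5395
d((20, -25), (3, 12)) = 40.7185
d((20, -25), (14, 23)) = 48.3735
d((20, -25), (-22, 24)) = 64.5368
d((20, -25), (12, 3)) = 29.1204
d((20, -25), (-13, -5)) = 38.5876
d((20, -25), (-13, -25)) = 33.0
d((2, 19), (3, 12)) = 7.0711
d((2, 19), (14, 23)) = 12.6491
d((2, 19), (-22, 24)) = 24.5153
d((2, 19), (12, 3)) = 18.868
d((2, 19), (-13, -5)) = 28.3019
d((2, 19), (-13, -25)) = 46.4866
d((3, 12), (14, 23)) = 15.5563
d((3, 12), (-22, 24)) = 27.7308
d((3, 12), (12, 3)) = 12.7279
d((3, 12), (-13, -5)) = 23.3452
d((3, 12), (-13, -25)) = 40.3113
d((14, 23), (-22, 24)) = 36.0139
d((14, 23), (12, 3)) = 20.0998
d((14, 23), (-13, -5)) = 38.8973
d((14, 23), (-13, -25)) = 55.0727
d((-22, 24), (12, 3)) = 39.9625
d((-22, 24), (-13, -5)) = 30.3645
d((-22, 24), (-13, -25)) = 49.8197
d((12, 3), (-13, -5)) = 26.2488
d((12, 3), (-13, -25)) = 37.5366
d((-13, -5), (-13, -25)) = 20.0

Closest pair: (-14, -2) and (-13, -5) with distance 3.1623

The closest pair is (-14, -2) and (-13, -5) with Euclidean distance 3.1623. For 10 points, brute-force pairwise comparison is shown above. For large n, the divide-and-conquer algorithm (sort by x, recurse on halves, check the dividing strip) achieves O(n log n).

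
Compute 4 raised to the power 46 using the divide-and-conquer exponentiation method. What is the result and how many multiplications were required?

Computing 4^46 by squaring (build up from 4^1; each line after the first costs one multiplication):

4^1 = 4
4^2 = (4^1)^2 = 4^2 = 16
4^4 = (4^2)^2 = 16^2 = 256
4^5 = 4 * 4^4 = 4 * 256 = 1024
4^10 = (4^5)^2 = 1024^2 = 1048576
4^11 = 4 * 4^10 = 4 * 1048576 = 4194304
4^22 = (4^11)^2 = 4194304^2 = 17592186044416
4^23 = 4 * 4^22 = 4 * 17592186044416 = 70368744177664
4^46 = (4^23)^2 = 70368744177664^2 = 4951760157141521099596496896

Result: 4951760157141521099596496896
Multiplications needed: 8 (8 lines after 4^1)

4^46 = 4951760157141521099596496896. Using exponentiation by squaring, this requires 8 multiplications. The key idea: if the exponent is even, square the half-power; if odd, multiply by the base once.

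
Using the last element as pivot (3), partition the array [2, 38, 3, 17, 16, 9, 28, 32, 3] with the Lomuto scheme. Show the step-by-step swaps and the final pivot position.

Lomuto partition with pivot = 3:

Initial array: [2, 38, 3, 17, 16, 9, 28, 32, 3]

arr[0]=2 <= 3: swap with position 0, array becomes [2, 38, 3, 17, 16, 9, 28, 32, 3]
arr[1]=38 > 3: no swap
arr[2]=3 <= 3: swap with position 1, array becomes [2, 3, 38, 17, 16, 9, 28, 32, 3]
arr[3]=17 > 3: no swap
arr[4]=16 > 3: no swap
arr[5]=9 > 3: no swap
arr[6]=28 > 3: no swap
arr[7]=32 > 3: no swap

Place pivot at position 2: [2, 3, 3, 17, 16, 9, 28, 32, 38]
Pivot position: 2

After partitioning with pivot 3, the array becomes [2, 3, 3, 17, 16, 9, 28, 32, 38]. The pivot is placed at index 2. All elements to the left of the pivot are <= 3, and all elements to the right are > 3.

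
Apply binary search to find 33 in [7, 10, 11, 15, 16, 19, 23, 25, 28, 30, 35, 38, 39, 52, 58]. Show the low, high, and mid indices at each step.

Binary search for 33 in [7, 10, 11, 15, 16, 19, 23, 25, 28, 30, 35, 38, 39, 52, 58]:

lo=0, hi=14, mid=7, arr[mid]=25 -> 25 < 33, search right half
lo=8, hi=14, mid=11, arr[mid]=38 -> 38 > 33, search left half
lo=8, hi=10, mid=9, arr[mid]=30 -> 30 < 33, search right half
lo=10, hi=10, mid=10, arr[mid]=35 -> 35 > 33, search left half
lo=10 > hi=9, target 33 not found

Binary search determines that 33 is not in the array after 4 comparisons. The search space was exhausted without finding the target.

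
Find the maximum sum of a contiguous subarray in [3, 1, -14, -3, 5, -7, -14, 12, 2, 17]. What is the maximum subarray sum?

Using Kadane's algorithm on [3, 1, -14, -3, 5, -7, -14, 12, 2, 17]:

Scanning through the array:
Position 1 (value 1): max_ending_here = 4, max_so_far = 4
Position 2 (value -14): max_ending_here = -10, max_so_far = 4
Position 3 (value -3): max_ending_here = -3, max_so_far = 4
Position 4 (value 5): max_ending_here = 5, max_so_far = 5
Position 5 (value -7): max_ending_here = -2, max_so_far = 5
Position 6 (value -14): max_ending_here = -14, max_so_far = 5
Position 7 (value 12): max_ending_here = 12, max_so_far = 12
Position 8 (value 2): max_ending_here = 14, max_so_far = 14
Position 9 (value 17): max_ending_here = 31, max_so_far = 31

Maximum subarray: [12, 2, 17]
Maximum sum: 31

The maximum subarray is [12, 2, 17] with sum 31. This subarray runs from index 7 to index 9.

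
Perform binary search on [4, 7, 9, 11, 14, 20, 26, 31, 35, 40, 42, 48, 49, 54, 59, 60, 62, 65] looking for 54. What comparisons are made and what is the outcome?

Binary search for 54 in [4, 7, 9, 11, 14, 20, 26, 31, 35, 40, 42, 48, 49, 54, 59, 60, 62, 65]:

lo=0, hi=17, mid=8, arr[mid]=35 -> 35 < 54, search right half
lo=9, hi=17, mid=13, arr[mid]=54 -> Found target at index 13!

Binary search finds 54 at index 13 after 2 comparisons. The search repeatedly halves the search space by comparing with the middle element.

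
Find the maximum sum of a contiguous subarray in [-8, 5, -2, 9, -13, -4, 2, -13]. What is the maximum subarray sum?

Using Kadane's algorithm on [-8, 5, -2, 9, -13, -4, 2, -13]:

Scanning through the array:
Position 1 (value 5): max_ending_here = 5, max_so_far = 5
Position 2 (value -2): max_ending_here = 3, max_so_far = 5
Position 3 (value 9): max_ending_here = 12, max_so_far = 12
Position 4 (value -13): max_ending_here = -1, max_so_far = 12
Position 5 (value -4): max_ending_here = -4, max_so_far = 12
Position 6 (value 2): max_ending_here = 2, max_so_far = 12
Position 7 (value -13): max_ending_here = -11, max_so_far = 12

Maximum subarray: [5, -2, 9]
Maximum sum: 12

The maximum subarray is [5, -2, 9] with sum 12. This subarray runs from index 1 to index 3.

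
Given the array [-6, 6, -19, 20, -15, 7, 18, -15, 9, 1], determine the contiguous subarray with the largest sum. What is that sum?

Using Kadane's algorithm on [-6, 6, -19, 20, -15, 7, 18, -15, 9, 1]:

Scanning through the array:
Position 1 (value 6): max_ending_here = 6, max_so_far = 6
Position 2 (value -19): max_ending_here = -13, max_so_far = 6
Position 3 (value 20): max_ending_here = 20, max_so_far = 20
Position 4 (value -15): max_ending_here = 5, max_so_far = 20
Position 5 (value 7): max_ending_here = 12, max_so_far = 20
Position 6 (value 18): max_ending_here = 30, max_so_far = 30
Position 7 (value -15): max_ending_here = 15, max_so_far = 30
Position 8 (value 9): max_ending_here = 24, max_so_far = 30
Position 9 (value 1): max_ending_here = 25, max_so_far = 30

Maximum subarray: [20, -15, 7, 18]
Maximum sum: 30

The maximum subarray is [20, -15, 7, 18] with sum 30. This subarray runs from index 3 to index 6.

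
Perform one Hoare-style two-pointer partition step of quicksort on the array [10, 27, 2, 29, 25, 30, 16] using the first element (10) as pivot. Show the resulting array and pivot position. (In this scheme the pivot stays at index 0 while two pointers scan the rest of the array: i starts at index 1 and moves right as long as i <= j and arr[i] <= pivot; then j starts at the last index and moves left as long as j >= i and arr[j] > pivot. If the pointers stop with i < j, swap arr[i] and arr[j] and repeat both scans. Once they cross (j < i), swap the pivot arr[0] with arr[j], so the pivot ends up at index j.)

Hoare-style two-pointer partition with pivot = 10:

Initial array: [10, 27, 2, 29, 25, 30, 16]

Pointers start at i = 1, j = 6.
i stops at index 1 (arr[1]=27 > 10), j stops at index 2 (arr[2]=2 <= 10): swap arr[1] and arr[2], array becomes [10, 2, 27, 29, 25, 30, 16]
i ends at 2, j ends at 1: the pointers have crossed (j < i), so scanning stops.

Swap pivot arr[0] with arr[1] to place pivot at position 1: [2, 10, 27, 29, 25, 30, 16]
Pivot position: 1

After partitioning with pivot 10, the array becomes [2, 10, 27, 29, 25, 30, 16]. The pivot is placed at index 1. All elements to the left of the pivot are <= 10, and all elements to the right are > 10.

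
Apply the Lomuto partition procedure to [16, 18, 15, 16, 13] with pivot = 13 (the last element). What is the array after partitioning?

Lomuto partition with pivot = 13:

Initial array: [16, 18, 15, 16, 13]

arr[0]=16 > 13: no swap
arr[1]=18 > 13: no swap
arr[2]=15 > 13: no swap
arr[3]=16 > 13: no swap

Place pivot at position 0: [13, 18, 15, 16, 16]
Pivot position: 0

After partitioning with pivot 13, the array becomes [13, 18, 15, 16, 16]. The pivot is placed at index 0. All elements to the left of the pivot are <= 13, and all elements to the right are > 13.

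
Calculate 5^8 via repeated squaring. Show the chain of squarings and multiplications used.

Computing 5^8 by squaring (build up from 5^1; each line after the first costs one multiplication):

5^1 = 5
5^2 = (5^1)^2 = 5^2 = 25
5^4 = (5^2)^2 = 25^2 = 625
5^8 = (5^4)^2 = 625^2 = 390625

Result: 390625
Multiplications needed: 3 (3 lines after 5^1)

5^8 = 390625. Using exponentiation by squaring, this requires 3 multiplications. The key idea: if the exponent is even, square the half-power; if odd, multiply by the base once.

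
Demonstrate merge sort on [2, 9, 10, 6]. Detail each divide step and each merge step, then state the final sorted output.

Merge sort trace:

Split: [2, 9, 10, 6] -> [2, 9] and [10, 6]
  Split: [2, 9] -> [2] and [9]
  Merge: [2] + [9] -> [2, 9]
  Split: [10, 6] -> [10] and [6]
  Merge: [10] + [6] -> [6, 10]
Merge: [2, 9] + [6, 10] -> [2, 6, 9, 10]

Final sorted array: [2, 6, 9, 10]

The merge sort proceeds by recursively splitting the array and merging sorted halves.
After all merges, the sorted array is [2, 6, 9, 10].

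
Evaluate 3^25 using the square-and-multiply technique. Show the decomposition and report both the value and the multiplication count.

Computing 3^25 by squaring (build up from 3^1; each line after the first costs one multiplication):

3^1 = 3
3^2 = (3^1)^2 = 3^2 = 9
3^3 = 3 * 3^2 = 3 * 9 = 27
3^6 = (3^3)^2 = 27^2 = 729
3^12 = (3^6)^2 = 729^2 = 531441
3^24 = (3^12)^2 = 531441^2 = 282429536481
3^25 = 3 * 3^24 = 3 * 282429536481 = 847288609443

Result: 847288609443
Multiplications needed: 6 (6 lines after 3^1)

3^25 = 847288609443. Using exponentiation by squaring, this requires 6 multiplications. The key idea: if the exponent is even, square the half-power; if odd, multiply by the base once.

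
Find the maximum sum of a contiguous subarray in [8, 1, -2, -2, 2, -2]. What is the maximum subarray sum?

Using Kadane's algorithm on [8, 1, -2, -2, 2, -2]:

Scanning through the array:
Position 1 (value 1): max_ending_here = 9, max_so_far = 9
Position 2 (value -2): max_ending_here = 7, max_so_far = 9
Position 3 (value -2): max_ending_here = 5, max_so_far = 9
Position 4 (value 2): max_ending_here = 7, max_so_far = 9
Position 5 (value -2): max_ending_here = 5, max_so_far = 9

Maximum subarray: [8, 1]
Maximum sum: 9

The maximum subarray is [8, 1] with sum 9. This subarray runs from index 0 to index 1.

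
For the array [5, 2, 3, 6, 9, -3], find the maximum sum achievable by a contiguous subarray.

Using Kadane's algorithm on [5, 2, 3, 6, 9, -3]:

Scanning through the array:
Position 1 (value 2): max_ending_here = 7, max_so_far = 7
Position 2 (value 3): max_ending_here = 10, max_so_far = 10
Position 3 (value 6): max_ending_here = 16, max_so_far = 16
Position 4 (value 9): max_ending_here = 25, max_so_far = 25
Position 5 (value -3): max_ending_here = 22, max_so_far = 25

Maximum subarray: [5, 2, 3, 6, 9]
Maximum sum: 25

The maximum subarray is [5, 2, 3, 6, 9] with sum 25. This subarray runs from index 0 to index 4.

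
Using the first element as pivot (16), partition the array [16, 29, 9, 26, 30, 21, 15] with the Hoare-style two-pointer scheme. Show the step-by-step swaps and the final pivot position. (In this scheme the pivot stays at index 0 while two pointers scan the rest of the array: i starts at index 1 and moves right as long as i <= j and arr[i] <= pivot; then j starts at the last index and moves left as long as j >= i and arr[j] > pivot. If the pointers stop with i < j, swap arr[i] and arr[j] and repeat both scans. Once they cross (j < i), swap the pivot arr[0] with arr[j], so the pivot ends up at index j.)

Hoare-style two-pointer partition with pivot = 16:

Initial array: [16, 29, 9, 26, 30, 21, 15]

Pointers start at i = 1, j = 6.
i stops at index 1 (arr[1]=29 > 16), j stops at index 6 (arr[6]=15 <= 16): swap arr[1] and arr[6], array becomes [16, 15, 9, 26, 30, 21, 29]
i ends at 3, j ends at 2: the pointers have crossed (j < i), so scanning stops.

Swap pivot arr[0] with arr[2] to place pivot at position 2: [9, 15, 16, 26, 30, 21, 29]
Pivot position: 2

After partitioning with pivot 16, the array becomes [9, 15, 16, 26, 30, 21, 29]. The pivot is placed at index 2. All elements to the left of the pivot are <= 16, and all elements to the right are > 16.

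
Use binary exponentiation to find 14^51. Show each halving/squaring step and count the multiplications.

Computing 14^51 by squaring (build up from 14^1; each line after the first costs one multiplication):

14^1 = 14
14^2 = (14^1)^2 = 14^2 = 196
14^3 = 14 * 14^2 = 14 * 196 = 2744
14^6 = (14^3)^2 = 2744^2 = 7529536
14^12 = (14^6)^2 = 7529536^2 = 56693912375296
14^24 = (14^12)^2 = 56693912375296^2 = 3214199700417740936751087616
14^25 = 14 * 14^24 = 14 * 3214199700417740936751087616 = 44998795805848373114515226624
14^50 = (14^25)^2 = 44998795805848373114515226624^2 = 2024891623976437135118764865774783290467102632746078437376
14^51 = 14 * 14^50 = 14 * 2024891623976437135118764865774783290467102632746078437376 = 28348482735670119891662708120846966066539436858445098123264

Result: 28348482735670119891662708120846966066539436858445098123264
Multiplications needed: 8 (8 lines after 14^1)

14^51 = 28348482735670119891662708120846966066539436858445098123264. Using exponentiation by squaring, this requires 8 multiplications. The key idea: if the exponent is even, square the half-power; if odd, multiply by the base once.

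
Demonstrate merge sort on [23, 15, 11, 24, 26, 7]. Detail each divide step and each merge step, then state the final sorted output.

Merge sort trace:

Split: [23, 15, 11, 24, 26, 7] -> [23, 15, 11] and [24, 26, 7]
  Split: [23, 15, 11] -> [23] and [15, 11]
    Split: [15, 11] -> [15] and [11]
    Merge: [15] + [11] -> [11, 15]
  Merge: [23] + [11, 15] -> [11, 15, 23]
  Split: [24, 26, 7] -> [24] and [26, 7]
    Split: [26, 7] -> [26] and [7]
    Merge: [26] + [7] -> [7, 26]
  Merge: [24] + [7, 26] -> [7, 24, 26]
Merge: [11, 15, 23] + [7, 24, 26] -> [7, 11, 15, 23, 24, 26]

Final sorted array: [7, 11, 15, 23, 24, 26]

The merge sort proceeds by recursively splitting the array and merging sorted halves.
After all merges, the sorted array is [7, 11, 15, 23, 24, 26].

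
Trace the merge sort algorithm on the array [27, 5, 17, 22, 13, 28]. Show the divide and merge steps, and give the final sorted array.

Merge sort trace:

Split: [27, 5, 17, 22, 13, 28] -> [27, 5, 17] and [22, 13, 28]
  Split: [27, 5, 17] -> [27] and [5, 17]
    Split: [5, 17] -> [5] and [17]
    Merge: [5] + [17] -> [5, 17]
  Merge: [27] + [5, 17] -> [5, 17, 27]
  Split: [22, 13, 28] -> [22] and [13, 28]
    Split: [13, 28] -> [13] and [28]
    Merge: [13] + [28] -> [13, 28]
  Merge: [22] + [13, 28] -> [13, 22, 28]
Merge: [5, 17, 27] + [13, 22, 28] -> [5, 13, 17, 22, 27, 28]

Final sorted array: [5, 13, 17, 22, 27, 28]

The merge sort proceeds by recursively splitting the array and merging sorted halves.
After all merges, the sorted array is [5, 13, 17, 22, 27, 28].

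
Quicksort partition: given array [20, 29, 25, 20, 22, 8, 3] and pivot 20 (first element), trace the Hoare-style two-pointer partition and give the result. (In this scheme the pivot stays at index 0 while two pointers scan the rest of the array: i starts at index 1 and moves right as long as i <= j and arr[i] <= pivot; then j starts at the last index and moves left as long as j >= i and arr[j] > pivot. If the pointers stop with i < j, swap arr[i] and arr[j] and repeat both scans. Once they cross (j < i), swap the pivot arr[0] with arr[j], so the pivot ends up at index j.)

Hoare-style two-pointer partition with pivot = 20:

Initial array: [20, 29, 25, 20, 22, 8, 3]

Pointers start at i = 1, j = 6.
i stops at index 1 (arr[1]=29 > 20), j stops at index 6 (arr[6]=3 <= 20): swap arr[1] and arr[6], array becomes [20, 3, 25, 20, 22, 8, 29]
i stops at index 2 (arr[2]=25 > 20), j stops at index 5 (arr[5]=8 <= 20): swap arr[2] and arr[5], array becomes [20, 3, 8, 20, 22, 25, 29]
i ends at 4, j ends at 3: the pointers have crossed (j < i), so scanning stops.

Swap pivot arr[0] with arr[3] to place pivot at position 3: [20, 3, 8, 20, 22, 25, 29]
Pivot position: 3

After partitioning with pivot 20, the array becomes [20, 3, 8, 20, 22, 25, 29]. The pivot is placed at index 3. All elements to the left of the pivot are <= 20, and all elements to the right are > 20.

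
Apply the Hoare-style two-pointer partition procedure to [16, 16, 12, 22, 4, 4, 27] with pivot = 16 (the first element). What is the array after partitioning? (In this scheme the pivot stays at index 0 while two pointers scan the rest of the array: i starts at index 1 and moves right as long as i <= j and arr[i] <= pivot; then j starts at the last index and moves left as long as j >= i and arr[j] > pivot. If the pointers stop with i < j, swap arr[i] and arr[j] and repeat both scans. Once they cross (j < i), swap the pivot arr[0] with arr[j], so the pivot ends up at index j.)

Hoare-style two-pointer partition with pivot = 16:

Initial array: [16, 16, 12, 22, 4, 4, 27]

Pointers start at i = 1, j = 6.
i stops at index 3 (arr[3]=22 > 16), j stops at index 5 (arr[5]=4 <= 16): swap arr[3] and arr[5], array becomes [16, 16, 12, 4, 4, 22, 27]
i ends at 5, j ends at 4: the pointers have crossed (j < i), so scanning stops.

Swap pivot arr[0] with arr[4] to place pivot at position 4: [4, 16, 12, 4, 16, 22, 27]
Pivot position: 4

After partitioning with pivot 16, the array becomes [4, 16, 12, 4, 16, 22, 27]. The pivot is placed at index 4. All elements to the left of the pivot are <= 16, and all elements to the right are > 16.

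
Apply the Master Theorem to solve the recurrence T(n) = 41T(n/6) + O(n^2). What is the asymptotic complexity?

Master Theorem for T(n) = 41T(n/6) + O(n^2):

a = 41, b = 6, c = 2
log_b(a) = log_6(41) = 2.0726

Case 1: c = 2 < log_6(41) = 2.0726
T(n) = O(n^(log_6 41))

For T(n) = 41T(n/6) + O(n^2): log_6(41) = 2.0726. This is Case 1 of the Master Theorem (c < log_b(a), work dominated by leaves), giving O(n^(log_6 41)).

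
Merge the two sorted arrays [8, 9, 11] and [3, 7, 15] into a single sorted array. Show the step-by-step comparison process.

Merging process:

Compare 8 vs 3: take 3 from right. Merged: [3]
Compare 8 vs 7: take 7 from right. Merged: [3, 7]
Compare 8 vs 15: take 8 from left. Merged: [3, 7, 8]
Compare 9 vs 15: take 9 from left. Merged: [3, 7, 8, 9]
Compare 11 vs 15: take 11 from left. Merged: [3, 7, 8, 9, 11]
Append remaining from right: [15]. Merged: [3, 7, 8, 9, 11, 15]

Final merged array: [3, 7, 8, 9, 11, 15]
Total comparisons: 5

The merged array is [3, 7, 8, 9, 11, 15], requiring 5 comparisons. The merge step runs in O(n) time where n is the total number of elements.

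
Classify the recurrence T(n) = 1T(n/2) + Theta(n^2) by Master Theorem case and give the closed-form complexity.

Master Theorem for T(n) = 1T(n/2) + O(n^2):

a = 1, b = 2, c = 2
log_b(a) = log_2(1) = 0.0000

Case 3: c = 2 > log_2(1) = 0.0000
T(n) = O(n^2) = O(n^2)

For T(n) = 1T(n/2) + O(n^2): log_2(1) = 0.0000. This is Case 3 of the Master Theorem (c > log_b(a), work dominated by root), giving O(n^2).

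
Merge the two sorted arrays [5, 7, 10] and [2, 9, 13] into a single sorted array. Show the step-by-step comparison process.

Merging process:

Compare 5 vs 2: take 2 from right. Merged: [2]
Compare 5 vs 9: take 5 from left. Merged: [2, 5]
Compare 7 vs 9: take 7 from left. Merged: [2, 5, 7]
Compare 10 vs 9: take 9 from right. Merged: [2, 5, 7, 9]
Compare 10 vs 13: take 10 from left. Merged: [2, 5, 7, 9, 10]
Append remaining from right: [13]. Merged: [2, 5, 7, 9, 10, 13]

Final merged array: [2, 5, 7, 9, 10, 13]
Total comparisons: 5

The merged array is [2, 5, 7, 9, 10, 13], requiring 5 comparisons. The merge step runs in O(n) time where n is the total number of elements.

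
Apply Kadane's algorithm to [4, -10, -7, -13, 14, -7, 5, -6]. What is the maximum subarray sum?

Using Kadane's algorithm on [4, -10, -7, -13, 14, -7, 5, -6]:

Scanning through the array:
Position 1 (value -10): max_ending_here = -6, max_so_far = 4
Position 2 (value -7): max_ending_here = -7, max_so_far = 4
Position 3 (value -13): max_ending_here = -13, max_so_far = 4
Position 4 (value 14): max_ending_here = 14, max_so_far = 14
Position 5 (value -7): max_ending_here = 7, max_so_far = 14
Position 6 (value 5): max_ending_here = 12, max_so_far = 14
Position 7 (value -6): max_ending_here = 6, max_so_far = 14

Maximum subarray: [14]
Maximum sum: 14

The maximum subarray is [14] with sum 14. This subarray runs from index 4 to index 4.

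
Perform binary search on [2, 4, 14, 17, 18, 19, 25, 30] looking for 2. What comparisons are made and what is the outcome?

Binary search for 2 in [2, 4, 14, 17, 18, 19, 25, 30]:

lo=0, hi=7, mid=3, arr[mid]=17 -> 17 > 2, search left half
lo=0, hi=2, mid=1, arr[mid]=4 -> 4 > 2, search left half
lo=0, hi=0, mid=0, arr[mid]=2 -> Found target at index 0!

Binary search finds 2 at index 0 after 3 comparisons. The search repeatedly halves the search space by comparing with the middle element.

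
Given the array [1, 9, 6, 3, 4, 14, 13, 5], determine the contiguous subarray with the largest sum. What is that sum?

Using Kadane's algorithm on [1, 9, 6, 3, 4, 14, 13, 5]:

Scanning through the array:
Position 1 (value 9): max_ending_here = 10, max_so_far = 10
Position 2 (value 6): max_ending_here = 16, max_so_far = 16
Position 3 (value 3): max_ending_here = 19, max_so_far = 19
Position 4 (value 4): max_ending_here = 23, max_so_far = 23
Position 5 (value 14): max_ending_here = 37, max_so_far = 37
Position 6 (value 13): max_ending_here = 50, max_so_far = 50
Position 7 (value 5): max_ending_here = 55, max_so_far = 55

Maximum subarray: [1, 9, 6, 3, 4, 14, 13, 5]
Maximum sum: 55

The maximum subarray is [1, 9, 6, 3, 4, 14, 13, 5] with sum 55. This subarray runs from index 0 to index 7.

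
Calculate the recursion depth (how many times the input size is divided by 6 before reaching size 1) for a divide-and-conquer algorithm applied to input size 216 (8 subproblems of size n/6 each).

For divide and conquer with division factor 6:

Problem sizes at each level:
Level 0: 216
Level 1: 36
Level 2: 6
Level 3: 1

The root is level 0 and the size-1 base case is level 3 (the tree spans levels 0 through 3, i.e. 4 levels counting the root), so the depth is the number of divisions: log_6(216) = 3

The recursion tree depth is log_6(216) = 3. At each level, the problem size is divided by 6, so it takes 3 divisions to reduce to a base case of size 1. The algorithm makes 8 recursive calls at each level.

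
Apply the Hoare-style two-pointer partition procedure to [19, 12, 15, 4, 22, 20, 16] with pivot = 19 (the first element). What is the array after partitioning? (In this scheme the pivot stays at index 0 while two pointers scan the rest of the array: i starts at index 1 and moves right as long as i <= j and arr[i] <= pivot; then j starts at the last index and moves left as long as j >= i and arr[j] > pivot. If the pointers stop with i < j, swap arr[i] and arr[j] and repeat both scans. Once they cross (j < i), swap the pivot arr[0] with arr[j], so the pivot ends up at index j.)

Hoare-style two-pointer partition with pivot = 19:

Initial array: [19, 12, 15, 4, 22, 20, 16]

Pointers start at i = 1, j = 6.
i stops at index 4 (arr[4]=22 > 19), j stops at index 6 (arr[6]=16 <= 19): swap arr[4] and arr[6], array becomes [19, 12, 15, 4, 16, 20, 22]
i ends at 5, j ends at 4: the pointers have crossed (j < i), so scanning stops.

Swap pivot arr[0] with arr[4] to place pivot at position 4: [16, 12, 15, 4, 19, 20, 22]
Pivot position: 4

After partitioning with pivot 19, the array becomes [16, 12, 15, 4, 19, 20, 22]. The pivot is placed at index 4. All elements to the left of the pivot are <= 19, and all elements to the right are > 19.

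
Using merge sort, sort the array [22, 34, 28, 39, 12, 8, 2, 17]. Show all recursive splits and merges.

Merge sort trace:

Split: [22, 34, 28, 39, 12, 8, 2, 17] -> [22, 34, 28, 39] and [12, 8, 2, 17]
  Split: [22, 34, 28, 39] -> [22, 34] and [28, 39]
    Split: [22, 34] -> [22] and [34]
    Merge: [22] + [34] -> [22, 34]
    Split: [28, 39] -> [28] and [39]
    Merge: [28] + [39] -> [28, 39]
  Merge: [22, 34] + [28, 39] -> [22, 28, 34, 39]
  Split: [12, 8, 2, 17] -> [12, 8] and [2, 17]
    Split: [12, 8] -> [12] and [8]
    Merge: [12] + [8] -> [8, 12]
    Split: [2, 17] -> [2] and [17]
    Merge: [2] + [17] -> [2, 17]
  Merge: [8, 12] + [2, 17] -> [2, 8, 12, 17]
Merge: [22, 28, 34, 39] + [2, 8, 12, 17] -> [2, 8, 12, 17, 22, 28, 34, 39]

Final sorted array: [2, 8, 12, 17, 22, 28, 34, 39]

The merge sort proceeds by recursively splitting the array and merging sorted halves.
After all merges, the sorted array is [2, 8, 12, 17, 22, 28, 34, 39].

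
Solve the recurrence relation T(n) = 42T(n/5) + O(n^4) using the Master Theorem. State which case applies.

Master Theorem for T(n) = 42T(n/5) + O(n^4):

a = 42, b = 5, c = 4
log_b(a) = log_5(42) = 2.3223

Case 3: c = 4 > log_5(42) = 2.3223
T(n) = O(n^4) = O(n^4)

For T(n) = 42T(n/5) + O(n^4): log_5(42) = 2.3223. This is Case 3 of the Master Theorem (c > log_b(a), work dominated by root), giving O(n^4).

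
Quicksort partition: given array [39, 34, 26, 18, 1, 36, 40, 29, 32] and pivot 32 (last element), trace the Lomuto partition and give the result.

Lomuto partition with pivot = 32:

Initial array: [39, 34, 26, 18, 1, 36, 40, 29, 32]

arr[0]=39 > 32: no swap
arr[1]=34 > 32: no swap
arr[2]=26 <= 32: swap with position 0, array becomes [26, 34, 39, 18, 1, 36, 40, 29, 32]
arr[3]=18 <= 32: swap with position 1, array becomes [26, 18, 39, 34, 1, 36, 40, 29, 32]
arr[4]=1 <= 32: swap with position 2, array becomes [26, 18, 1, 34, 39, 36, 40, 29, 32]
arr[5]=36 > 32: no swap
arr[6]=40 > 32: no swap
arr[7]=29 <= 32: swap with position 3, array becomes [26, 18, 1, 29, 39, 36, 40, 34, 32]

Place pivot at position 4: [26, 18, 1, 29, 32, 36, 40, 34, 39]
Pivot position: 4

After partitioning with pivot 32, the array becomes [26, 18, 1, 29, 32, 36, 40, 34, 39]. The pivot is placed at index 4. All elements to the left of the pivot are <= 32, and all elements to the right are > 32.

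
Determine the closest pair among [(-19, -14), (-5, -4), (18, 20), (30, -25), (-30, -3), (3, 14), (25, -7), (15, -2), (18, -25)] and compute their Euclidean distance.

Computing all pairwise distances among 9 points:

d((-19, -14), (-5, -4)) = 17.2047
d((-19, -14), (18, 20)) = 50.2494
d((-19, -14), (30, -25)) = 50.2195
d((-19, -14), (-30, -3)) = 15.5563
d((-19, -14), (3, 14)) = 35.609
d((-19, -14), (25, -7)) = 44.5533
d((-19, -14), (15, -2)) = 36.0555
d((-19, -14), (18, -25)) = 38.6005
d((-5, -4), (18, 20)) = 33.2415
d((-5, -4), (30, -25)) = 40.8167
d((-5, -4), (-30, -3)) = 25.02
d((-5, -4), (3, 14)) = 19.6977
d((-5, -4), (25, -7)) = 30.1496
d((-5, -4), (15, -2)) = 20.0998
d((-5, -4), (18, -25)) = 31.1448
d((18, 20), (30, -25)) = 46.5725
d((18, 20), (-30, -3)) = 53.2259
d((18, 20), (3, 14)) = 16.1555
d((18, 20), (25, -7)) = 27.8927
d((18, 20), (15, -2)) = 22.2036
d((18, 20), (18, -25)) = 45.0
d((30, -25), (-30, -3)) = 63.9062
d((30, -25), (3, 14)) = 47.4342
d((30, -25), (25, -7)) = 18.6815
d((30, -25), (15, -2)) = 27.4591
d((30, -25), (18, -25)) = 12.0
d((-30, -3), (3, 14)) = 37.1214
d((-30, -3), (25, -7)) = 55.1453
d((-30, -3), (15, -2)) = 45.0111
d((-30, -3), (18, -25)) = 52.8015
d((3, 14), (25, -7)) = 30.4138
d((3, 14), (15, -2)) = 20.0
d((3, 14), (18, -25)) = 41.7852
d((25, -7), (15, -2)) = 11.1803 <-- minimum
d((25, -7), (18, -25)) = 19.3132
d((15, -2), (18, -25)) = 23.1948

Closest pair: (25, -7) and (15, -2) with distance 11.1803

The closest pair is (25, -7) and (15, -2) with Euclidean distance 11.1803. For 9 points, brute-force pairwise comparison is shown above. For large n, the divide-and-conquer algorithm (sort by x, recurse on halves, check the dividing strip) achieves O(n log n).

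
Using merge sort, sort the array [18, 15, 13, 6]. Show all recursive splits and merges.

Merge sort trace:

Split: [18, 15, 13, 6] -> [18, 15] and [13, 6]
  Split: [18, 15] -> [18] and [15]
  Merge: [18] + [15] -> [15, 18]
  Split: [13, 6] -> [13] and [6]
  Merge: [13] + [6] -> [6, 13]
Merge: [15, 18] + [6, 13] -> [6, 13, 15, 18]

Final sorted array: [6, 13, 15, 18]

The merge sort proceeds by recursively splitting the array and merging sorted halves.
After all merges, the sorted array is [6, 13, 15, 18].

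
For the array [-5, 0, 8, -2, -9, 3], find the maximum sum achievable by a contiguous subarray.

Using Kadane's algorithm on [-5, 0, 8, -2, -9, 3]:

Scanning through the array:
Position 1 (value 0): max_ending_here = 0, max_so_far = 0
Position 2 (value 8): max_ending_here = 8, max_so_far = 8
Position 3 (value -2): max_ending_here = 6, max_so_far = 8
Position 4 (value -9): max_ending_here = -3, max_so_far = 8
Position 5 (value 3): max_ending_here = 3, max_so_far = 8

Maximum subarray: [0, 8]
Maximum sum: 8

The maximum subarray is [0, 8] with sum 8. This subarray runs from index 1 to index 2.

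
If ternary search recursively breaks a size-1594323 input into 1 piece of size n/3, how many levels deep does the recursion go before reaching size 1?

For divide and conquer with division factor 3:

Problem sizes at each level:
Level 0: 1594323
Level 1: 531441
Level 2: 177147
Level 3: 59049
Level 4: 19683
Level 5: 6561
Level 6: 2187
Level 7: 729
Level 8: 243
Level 9: 81
Level 10: 27
Level 11: 9
Level 12: 3
Level 13: 1

The root is level 0 and the size-1 base case is level 13 (the tree spans levels 0 through 13, i.e. 14 levels counting the root), so the depth is the number of divisions: log_3(1594323) = 13

The recursion tree depth is log_3(1594323) = 13. At each level, the problem size is divided by 3, so it takes 13 divisions to reduce to a base case of size 1. The algorithm makes 1 recursive call at each level.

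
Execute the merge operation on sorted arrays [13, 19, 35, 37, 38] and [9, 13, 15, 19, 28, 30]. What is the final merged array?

Merging process:

Compare 13 vs 9: take 9 from right. Merged: [9]
Compare 13 vs 13: take 13 from left. Merged: [9, 13]
Compare 19 vs 13: take 13 from right. Merged: [9, 13, 13]
Compare 19 vs 15: take 15 from right. Merged: [9, 13, 13, 15]
Compare 19 vs 19: take 19 from left. Merged: [9, 13, 13, 15, 19]
Compare 35 vs 19: take 19 from right. Merged: [9, 13, 13, 15, 19, 19]
Compare 35 vs 28: take 28 from right. Merged: [9, 13, 13, 15, 19, 19, 28]
Compare 35 vs 30: take 30 from right. Merged: [9, 13, 13, 15, 19, 19, 28, 30]
Append remaining from left: [35, 37, 38]. Merged: [9, 13, 13, 15, 19, 19, 28, 30, 35, 37, 38]

Final merged array: [9, 13, 13, 15, 19, 19, 28, 30, 35, 37, 38]
Total comparisons: 8

The merged array is [9, 13, 13, 15, 19, 19, 28, 30, 35, 37, 38], requiring 8 comparisons. The merge step runs in O(n) time where n is the total number of elements.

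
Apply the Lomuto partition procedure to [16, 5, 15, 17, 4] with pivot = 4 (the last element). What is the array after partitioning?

Lomuto partition with pivot = 4:

Initial array: [16, 5, 15, 17, 4]

arr[0]=16 > 4: no swap
arr[1]=5 > 4: no swap
arr[2]=15 > 4: no swap
arr[3]=17 > 4: no swap

Place pivot at position 0: [4, 5, 15, 17, 16]
Pivot position: 0

After partitioning with pivot 4, the array becomes [4, 5, 15, 17, 16]. The pivot is placed at index 0. All elements to the left of the pivot are <= 4, and all elements to the right are > 4.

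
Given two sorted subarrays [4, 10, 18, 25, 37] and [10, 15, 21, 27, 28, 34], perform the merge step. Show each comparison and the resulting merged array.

Merging process:

Compare 4 vs 10: take 4 from left. Merged: [4]
Compare 10 vs 10: take 10 from left. Merged: [4, 10]
Compare 18 vs 10: take 10 from right. Merged: [4, 10, 10]
Compare 18 vs 15: take 15 from right. Merged: [4, 10, 10, 15]
Compare 18 vs 21: take 18 from left. Merged: [4, 10, 10, 15, 18]
Compare 25 vs 21: take 21 from right. Merged: [4, 10, 10, 15, 18, 21]
Compare 25 vs 27: take 25 from left. Merged: [4, 10, 10, 15, 18, 21, 25]
Compare 37 vs 27: take 27 from right. Merged: [4, 10, 10, 15, 18, 21, 25, 27]
Compare 37 vs 28: take 28 from right. Merged: [4, 10, 10, 15, 18, 21, 25, 27, 28]
Compare 37 vs 34: take 34 from right. Merged: [4, 10, 10, 15, 18, 21, 25, 27, 28, 34]
Append remaining from left: [37]. Merged: [4, 10, 10, 15, 18, 21, 25, 27, 28, 34, 37]

Final merged array: [4, 10, 10, 15, 18, 21, 25, 27, 28, 34, 37]
Total comparisons: 10

The merged array is [4, 10, 10, 15, 18, 21, 25, 27, 28, 34, 37], requiring 10 comparisons. The merge step runs in O(n) time where n is the total number of elements.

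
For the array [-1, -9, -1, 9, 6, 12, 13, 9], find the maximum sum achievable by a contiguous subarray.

Using Kadane's algorithm on [-1, -9, -1, 9, 6, 12, 13, 9]:

Scanning through the array:
Position 1 (value -9): max_ending_here = -9, max_so_far = -1
Position 2 (value -1): max_ending_here = -1, max_so_far = -1
Position 3 (value 9): max_ending_here = 9, max_so_far = 9
Position 4 (value 6): max_ending_here = 15, max_so_far = 15
Position 5 (value 12): max_ending_here = 27, max_so_far = 27
Position 6 (value 13): max_ending_here = 40, max_so_far = 40
Position 7 (value 9): max_ending_here = 49, max_so_far = 49

Maximum subarray: [9, 6, 12, 13, 9]
Maximum sum: 49

The maximum subarray is [9, 6, 12, 13, 9] with sum 49. This subarray runs from index 3 to index 7.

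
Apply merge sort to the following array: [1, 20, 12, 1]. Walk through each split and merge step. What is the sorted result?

Merge sort trace:

Split: [1, 20, 12, 1] -> [1, 20] and [12, 1]
  Split: [1, 20] -> [1] and [20]
  Merge: [1] + [20] -> [1, 20]
  Split: [12, 1] -> [12] and [1]
  Merge: [12] + [1] -> [1, 12]
Merge: [1, 20] + [1, 12] -> [1, 1, 12, 20]

Final sorted array: [1, 1, 12, 20]

The merge sort proceeds by recursively splitting the array and merging sorted halves.
After all merges, the sorted array is [1, 1, 12, 20].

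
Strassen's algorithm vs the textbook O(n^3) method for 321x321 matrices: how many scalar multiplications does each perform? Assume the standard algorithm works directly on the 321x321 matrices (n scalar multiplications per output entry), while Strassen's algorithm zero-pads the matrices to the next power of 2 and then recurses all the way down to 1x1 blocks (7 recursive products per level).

Matrix multiplication for 321x321 matrices:

Strassen's algorithm requires power-of-2 dimensions. Pad 321x321 to 512x512 (next power of 2).

Standard algorithm: 321^3 = 33076161 multiplications
Strassen's algorithm: 7^(log2(512)) = 7^9 = 40353607 multiplications
Difference: 33076161 - 40353607 = -7277446 (Strassen uses MORE here due to padding overhead — for small or just-over-power-of-2 n, padding can outweigh the per-level savings)

Standard: 33076161 multiplications (321^3). Strassen: 40353607 multiplications (7^9, after padding to 512x512). Strassen reduces 8 recursive multiplications to 7 at each level.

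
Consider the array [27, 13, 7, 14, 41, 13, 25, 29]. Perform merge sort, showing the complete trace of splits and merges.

Merge sort trace:

Split: [27, 13, 7, 14, 41, 13, 25, 29] -> [27, 13, 7, 14] and [41, 13, 25, 29]
  Split: [27, 13, 7, 14] -> [27, 13] and [7, 14]
    Split: [27, 13] -> [27] and [13]
    Merge: [27] + [13] -> [13, 27]
    Split: [7, 14] -> [7] and [14]
    Merge: [7] + [14] -> [7, 14]
  Merge: [13, 27] + [7, 14] -> [7, 13, 14, 27]
  Split: [41, 13, 25, 29] -> [41, 13] and [25, 29]
    Split: [41, 13] -> [41] and [13]
    Merge: [41] + [13] -> [13, 41]
    Split: [25, 29] -> [25] and [29]
    Merge: [25] + [29] -> [25, 29]
  Merge: [13, 41] + [25, 29] -> [13, 25, 29, 41]
Merge: [7, 13, 14, 27] + [13, 25, 29, 41] -> [7, 13, 13, 14, 25, 27, 29, 41]

Final sorted array: [7, 13, 13, 14, 25, 27, 29, 41]

The merge sort proceeds by recursively splitting the array and merging sorted halves.
After all merges, the sorted array is [7, 13, 13, 14, 25, 27, 29, 41].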